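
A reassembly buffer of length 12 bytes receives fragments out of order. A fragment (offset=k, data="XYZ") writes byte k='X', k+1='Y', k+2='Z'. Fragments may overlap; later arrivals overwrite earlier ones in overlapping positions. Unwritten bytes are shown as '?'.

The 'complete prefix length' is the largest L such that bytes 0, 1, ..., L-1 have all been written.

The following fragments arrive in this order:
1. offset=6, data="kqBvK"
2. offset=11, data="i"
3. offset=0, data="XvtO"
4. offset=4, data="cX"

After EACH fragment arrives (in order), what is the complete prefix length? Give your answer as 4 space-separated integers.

Fragment 1: offset=6 data="kqBvK" -> buffer=??????kqBvK? -> prefix_len=0
Fragment 2: offset=11 data="i" -> buffer=??????kqBvKi -> prefix_len=0
Fragment 3: offset=0 data="XvtO" -> buffer=XvtO??kqBvKi -> prefix_len=4
Fragment 4: offset=4 data="cX" -> buffer=XvtOcXkqBvKi -> prefix_len=12

Answer: 0 0 4 12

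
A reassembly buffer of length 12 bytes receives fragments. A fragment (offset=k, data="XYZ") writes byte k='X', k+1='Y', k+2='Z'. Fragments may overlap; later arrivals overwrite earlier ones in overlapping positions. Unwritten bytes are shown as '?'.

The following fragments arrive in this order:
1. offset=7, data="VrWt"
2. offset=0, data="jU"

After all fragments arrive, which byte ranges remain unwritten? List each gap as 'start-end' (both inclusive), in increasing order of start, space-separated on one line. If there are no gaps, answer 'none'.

Answer: 2-6 11-11

Derivation:
Fragment 1: offset=7 len=4
Fragment 2: offset=0 len=2
Gaps: 2-6 11-11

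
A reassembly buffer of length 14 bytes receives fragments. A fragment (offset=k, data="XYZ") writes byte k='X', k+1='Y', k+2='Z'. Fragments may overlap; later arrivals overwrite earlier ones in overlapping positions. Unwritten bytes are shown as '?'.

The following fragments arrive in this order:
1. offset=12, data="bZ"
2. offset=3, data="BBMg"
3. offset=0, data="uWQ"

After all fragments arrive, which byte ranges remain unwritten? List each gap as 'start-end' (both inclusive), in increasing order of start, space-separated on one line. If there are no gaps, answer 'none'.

Answer: 7-11

Derivation:
Fragment 1: offset=12 len=2
Fragment 2: offset=3 len=4
Fragment 3: offset=0 len=3
Gaps: 7-11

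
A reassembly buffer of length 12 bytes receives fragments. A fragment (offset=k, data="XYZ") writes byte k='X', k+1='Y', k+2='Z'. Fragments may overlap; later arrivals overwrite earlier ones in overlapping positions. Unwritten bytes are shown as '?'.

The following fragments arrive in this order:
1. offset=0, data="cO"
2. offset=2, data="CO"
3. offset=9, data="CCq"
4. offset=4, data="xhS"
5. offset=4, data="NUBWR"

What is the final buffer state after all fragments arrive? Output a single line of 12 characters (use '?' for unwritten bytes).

Answer: cOCONUBWRCCq

Derivation:
Fragment 1: offset=0 data="cO" -> buffer=cO??????????
Fragment 2: offset=2 data="CO" -> buffer=cOCO????????
Fragment 3: offset=9 data="CCq" -> buffer=cOCO?????CCq
Fragment 4: offset=4 data="xhS" -> buffer=cOCOxhS??CCq
Fragment 5: offset=4 data="NUBWR" -> buffer=cOCONUBWRCCq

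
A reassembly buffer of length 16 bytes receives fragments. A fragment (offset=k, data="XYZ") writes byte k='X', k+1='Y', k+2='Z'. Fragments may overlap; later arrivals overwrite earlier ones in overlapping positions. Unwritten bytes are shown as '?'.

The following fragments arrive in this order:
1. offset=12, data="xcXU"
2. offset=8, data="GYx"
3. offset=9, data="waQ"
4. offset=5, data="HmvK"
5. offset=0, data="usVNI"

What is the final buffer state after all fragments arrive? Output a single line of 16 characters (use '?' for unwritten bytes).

Answer: usVNIHmvKwaQxcXU

Derivation:
Fragment 1: offset=12 data="xcXU" -> buffer=????????????xcXU
Fragment 2: offset=8 data="GYx" -> buffer=????????GYx?xcXU
Fragment 3: offset=9 data="waQ" -> buffer=????????GwaQxcXU
Fragment 4: offset=5 data="HmvK" -> buffer=?????HmvKwaQxcXU
Fragment 5: offset=0 data="usVNI" -> buffer=usVNIHmvKwaQxcXU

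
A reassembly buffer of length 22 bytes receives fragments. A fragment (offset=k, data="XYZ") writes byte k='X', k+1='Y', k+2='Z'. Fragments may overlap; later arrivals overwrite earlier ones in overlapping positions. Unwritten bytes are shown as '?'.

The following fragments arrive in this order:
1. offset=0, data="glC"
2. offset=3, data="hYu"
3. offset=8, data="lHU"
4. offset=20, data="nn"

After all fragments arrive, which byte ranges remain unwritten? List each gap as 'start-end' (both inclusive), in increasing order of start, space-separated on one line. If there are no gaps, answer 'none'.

Answer: 6-7 11-19

Derivation:
Fragment 1: offset=0 len=3
Fragment 2: offset=3 len=3
Fragment 3: offset=8 len=3
Fragment 4: offset=20 len=2
Gaps: 6-7 11-19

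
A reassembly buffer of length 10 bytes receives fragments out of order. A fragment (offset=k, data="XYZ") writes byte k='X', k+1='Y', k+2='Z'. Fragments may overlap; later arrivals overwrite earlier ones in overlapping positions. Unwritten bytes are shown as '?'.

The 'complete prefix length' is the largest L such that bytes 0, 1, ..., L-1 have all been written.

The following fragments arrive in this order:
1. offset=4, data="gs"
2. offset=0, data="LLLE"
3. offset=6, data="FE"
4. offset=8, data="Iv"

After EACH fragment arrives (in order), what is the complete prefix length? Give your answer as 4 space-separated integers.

Answer: 0 6 8 10

Derivation:
Fragment 1: offset=4 data="gs" -> buffer=????gs???? -> prefix_len=0
Fragment 2: offset=0 data="LLLE" -> buffer=LLLEgs???? -> prefix_len=6
Fragment 3: offset=6 data="FE" -> buffer=LLLEgsFE?? -> prefix_len=8
Fragment 4: offset=8 data="Iv" -> buffer=LLLEgsFEIv -> prefix_len=10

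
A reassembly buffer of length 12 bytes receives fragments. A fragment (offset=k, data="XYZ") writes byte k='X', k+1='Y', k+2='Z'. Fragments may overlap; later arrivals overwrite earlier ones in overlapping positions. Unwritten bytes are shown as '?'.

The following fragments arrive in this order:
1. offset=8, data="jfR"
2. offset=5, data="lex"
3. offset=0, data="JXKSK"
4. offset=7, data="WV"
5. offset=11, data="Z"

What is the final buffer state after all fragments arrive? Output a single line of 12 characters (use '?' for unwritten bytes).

Answer: JXKSKleWVfRZ

Derivation:
Fragment 1: offset=8 data="jfR" -> buffer=????????jfR?
Fragment 2: offset=5 data="lex" -> buffer=?????lexjfR?
Fragment 3: offset=0 data="JXKSK" -> buffer=JXKSKlexjfR?
Fragment 4: offset=7 data="WV" -> buffer=JXKSKleWVfR?
Fragment 5: offset=11 data="Z" -> buffer=JXKSKleWVfRZ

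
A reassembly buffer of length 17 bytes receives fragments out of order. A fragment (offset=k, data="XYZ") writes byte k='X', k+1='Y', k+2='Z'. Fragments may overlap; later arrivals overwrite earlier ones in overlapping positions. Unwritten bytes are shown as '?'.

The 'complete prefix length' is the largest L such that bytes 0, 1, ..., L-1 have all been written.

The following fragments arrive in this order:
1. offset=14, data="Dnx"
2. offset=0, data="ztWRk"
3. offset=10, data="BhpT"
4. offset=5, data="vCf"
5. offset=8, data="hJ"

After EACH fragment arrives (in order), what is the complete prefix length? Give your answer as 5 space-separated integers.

Fragment 1: offset=14 data="Dnx" -> buffer=??????????????Dnx -> prefix_len=0
Fragment 2: offset=0 data="ztWRk" -> buffer=ztWRk?????????Dnx -> prefix_len=5
Fragment 3: offset=10 data="BhpT" -> buffer=ztWRk?????BhpTDnx -> prefix_len=5
Fragment 4: offset=5 data="vCf" -> buffer=ztWRkvCf??BhpTDnx -> prefix_len=8
Fragment 5: offset=8 data="hJ" -> buffer=ztWRkvCfhJBhpTDnx -> prefix_len=17

Answer: 0 5 5 8 17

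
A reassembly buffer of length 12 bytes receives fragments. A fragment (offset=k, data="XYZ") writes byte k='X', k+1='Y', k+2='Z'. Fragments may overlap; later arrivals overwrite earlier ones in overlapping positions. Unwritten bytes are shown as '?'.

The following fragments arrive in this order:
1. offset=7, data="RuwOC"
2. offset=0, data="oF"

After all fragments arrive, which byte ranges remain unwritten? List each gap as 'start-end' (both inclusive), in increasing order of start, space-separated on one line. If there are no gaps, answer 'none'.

Answer: 2-6

Derivation:
Fragment 1: offset=7 len=5
Fragment 2: offset=0 len=2
Gaps: 2-6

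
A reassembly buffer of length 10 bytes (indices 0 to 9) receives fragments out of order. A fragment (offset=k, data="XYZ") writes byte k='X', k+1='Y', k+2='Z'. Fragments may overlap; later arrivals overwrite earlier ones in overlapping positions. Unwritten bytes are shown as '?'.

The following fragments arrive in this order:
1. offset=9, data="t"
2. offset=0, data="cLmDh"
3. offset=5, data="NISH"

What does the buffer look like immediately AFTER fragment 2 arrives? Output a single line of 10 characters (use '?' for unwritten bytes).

Answer: cLmDh????t

Derivation:
Fragment 1: offset=9 data="t" -> buffer=?????????t
Fragment 2: offset=0 data="cLmDh" -> buffer=cLmDh????t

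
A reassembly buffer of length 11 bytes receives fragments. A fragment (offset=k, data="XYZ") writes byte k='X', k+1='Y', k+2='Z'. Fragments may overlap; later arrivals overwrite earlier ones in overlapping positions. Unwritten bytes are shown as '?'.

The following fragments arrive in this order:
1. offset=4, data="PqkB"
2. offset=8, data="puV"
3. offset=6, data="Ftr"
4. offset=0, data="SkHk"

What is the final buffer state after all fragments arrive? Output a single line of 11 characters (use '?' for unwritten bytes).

Answer: SkHkPqFtruV

Derivation:
Fragment 1: offset=4 data="PqkB" -> buffer=????PqkB???
Fragment 2: offset=8 data="puV" -> buffer=????PqkBpuV
Fragment 3: offset=6 data="Ftr" -> buffer=????PqFtruV
Fragment 4: offset=0 data="SkHk" -> buffer=SkHkPqFtruV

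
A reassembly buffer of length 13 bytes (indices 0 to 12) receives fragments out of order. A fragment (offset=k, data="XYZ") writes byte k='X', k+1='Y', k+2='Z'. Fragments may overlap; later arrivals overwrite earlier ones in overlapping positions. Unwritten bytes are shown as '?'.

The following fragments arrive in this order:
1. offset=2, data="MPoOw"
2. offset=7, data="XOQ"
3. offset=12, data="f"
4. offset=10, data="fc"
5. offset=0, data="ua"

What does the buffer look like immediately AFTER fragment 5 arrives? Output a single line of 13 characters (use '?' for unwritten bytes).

Fragment 1: offset=2 data="MPoOw" -> buffer=??MPoOw??????
Fragment 2: offset=7 data="XOQ" -> buffer=??MPoOwXOQ???
Fragment 3: offset=12 data="f" -> buffer=??MPoOwXOQ??f
Fragment 4: offset=10 data="fc" -> buffer=??MPoOwXOQfcf
Fragment 5: offset=0 data="ua" -> buffer=uaMPoOwXOQfcf

Answer: uaMPoOwXOQfcf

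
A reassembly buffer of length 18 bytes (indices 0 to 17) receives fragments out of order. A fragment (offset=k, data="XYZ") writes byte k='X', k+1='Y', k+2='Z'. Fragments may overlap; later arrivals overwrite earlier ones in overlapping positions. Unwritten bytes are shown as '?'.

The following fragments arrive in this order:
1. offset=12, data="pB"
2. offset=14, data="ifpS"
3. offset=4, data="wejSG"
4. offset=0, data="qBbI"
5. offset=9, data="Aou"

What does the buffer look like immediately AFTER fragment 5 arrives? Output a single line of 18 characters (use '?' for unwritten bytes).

Fragment 1: offset=12 data="pB" -> buffer=????????????pB????
Fragment 2: offset=14 data="ifpS" -> buffer=????????????pBifpS
Fragment 3: offset=4 data="wejSG" -> buffer=????wejSG???pBifpS
Fragment 4: offset=0 data="qBbI" -> buffer=qBbIwejSG???pBifpS
Fragment 5: offset=9 data="Aou" -> buffer=qBbIwejSGAoupBifpS

Answer: qBbIwejSGAoupBifpS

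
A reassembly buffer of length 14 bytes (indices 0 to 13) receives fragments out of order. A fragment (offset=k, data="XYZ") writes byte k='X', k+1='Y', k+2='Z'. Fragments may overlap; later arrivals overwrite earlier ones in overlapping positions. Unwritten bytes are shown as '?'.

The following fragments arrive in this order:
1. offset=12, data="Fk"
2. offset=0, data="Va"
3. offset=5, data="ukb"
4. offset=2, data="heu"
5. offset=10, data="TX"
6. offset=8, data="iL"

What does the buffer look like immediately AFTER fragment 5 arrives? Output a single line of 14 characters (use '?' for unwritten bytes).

Answer: Vaheuukb??TXFk

Derivation:
Fragment 1: offset=12 data="Fk" -> buffer=????????????Fk
Fragment 2: offset=0 data="Va" -> buffer=Va??????????Fk
Fragment 3: offset=5 data="ukb" -> buffer=Va???ukb????Fk
Fragment 4: offset=2 data="heu" -> buffer=Vaheuukb????Fk
Fragment 5: offset=10 data="TX" -> buffer=Vaheuukb??TXFk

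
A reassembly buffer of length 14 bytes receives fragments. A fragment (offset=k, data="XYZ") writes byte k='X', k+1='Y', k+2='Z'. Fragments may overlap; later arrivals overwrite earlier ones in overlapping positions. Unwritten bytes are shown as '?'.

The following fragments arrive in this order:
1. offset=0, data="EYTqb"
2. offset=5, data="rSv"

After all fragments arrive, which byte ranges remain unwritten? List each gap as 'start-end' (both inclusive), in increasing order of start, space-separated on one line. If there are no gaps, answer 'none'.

Fragment 1: offset=0 len=5
Fragment 2: offset=5 len=3
Gaps: 8-13

Answer: 8-13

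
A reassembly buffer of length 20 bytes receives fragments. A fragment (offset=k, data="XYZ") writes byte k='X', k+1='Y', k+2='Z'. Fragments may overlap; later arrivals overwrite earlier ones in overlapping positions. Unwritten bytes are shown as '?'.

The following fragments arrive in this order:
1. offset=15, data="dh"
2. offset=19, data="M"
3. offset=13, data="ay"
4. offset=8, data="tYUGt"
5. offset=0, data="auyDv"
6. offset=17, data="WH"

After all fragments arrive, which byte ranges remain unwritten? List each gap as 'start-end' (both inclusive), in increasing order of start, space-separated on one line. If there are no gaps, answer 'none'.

Fragment 1: offset=15 len=2
Fragment 2: offset=19 len=1
Fragment 3: offset=13 len=2
Fragment 4: offset=8 len=5
Fragment 5: offset=0 len=5
Fragment 6: offset=17 len=2
Gaps: 5-7

Answer: 5-7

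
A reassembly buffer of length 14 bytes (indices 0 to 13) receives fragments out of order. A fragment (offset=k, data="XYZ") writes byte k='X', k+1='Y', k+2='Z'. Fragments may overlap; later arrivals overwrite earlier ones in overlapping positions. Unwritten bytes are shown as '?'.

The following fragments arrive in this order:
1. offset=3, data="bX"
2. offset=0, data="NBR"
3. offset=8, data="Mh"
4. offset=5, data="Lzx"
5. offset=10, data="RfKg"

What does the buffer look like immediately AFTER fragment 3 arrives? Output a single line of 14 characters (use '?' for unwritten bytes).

Fragment 1: offset=3 data="bX" -> buffer=???bX?????????
Fragment 2: offset=0 data="NBR" -> buffer=NBRbX?????????
Fragment 3: offset=8 data="Mh" -> buffer=NBRbX???Mh????

Answer: NBRbX???Mh????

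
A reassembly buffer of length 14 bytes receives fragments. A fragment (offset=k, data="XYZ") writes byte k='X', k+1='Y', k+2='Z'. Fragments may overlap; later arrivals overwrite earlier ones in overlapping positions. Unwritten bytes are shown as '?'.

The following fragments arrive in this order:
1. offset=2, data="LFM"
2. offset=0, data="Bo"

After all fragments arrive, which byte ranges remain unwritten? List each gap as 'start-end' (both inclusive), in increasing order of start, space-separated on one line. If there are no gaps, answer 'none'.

Answer: 5-13

Derivation:
Fragment 1: offset=2 len=3
Fragment 2: offset=0 len=2
Gaps: 5-13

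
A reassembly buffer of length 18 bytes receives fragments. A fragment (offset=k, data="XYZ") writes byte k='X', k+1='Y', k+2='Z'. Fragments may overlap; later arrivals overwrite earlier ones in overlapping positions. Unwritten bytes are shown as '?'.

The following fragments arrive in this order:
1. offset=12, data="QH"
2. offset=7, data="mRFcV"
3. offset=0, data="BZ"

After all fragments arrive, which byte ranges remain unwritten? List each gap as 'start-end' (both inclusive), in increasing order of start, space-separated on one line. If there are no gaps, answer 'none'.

Fragment 1: offset=12 len=2
Fragment 2: offset=7 len=5
Fragment 3: offset=0 len=2
Gaps: 2-6 14-17

Answer: 2-6 14-17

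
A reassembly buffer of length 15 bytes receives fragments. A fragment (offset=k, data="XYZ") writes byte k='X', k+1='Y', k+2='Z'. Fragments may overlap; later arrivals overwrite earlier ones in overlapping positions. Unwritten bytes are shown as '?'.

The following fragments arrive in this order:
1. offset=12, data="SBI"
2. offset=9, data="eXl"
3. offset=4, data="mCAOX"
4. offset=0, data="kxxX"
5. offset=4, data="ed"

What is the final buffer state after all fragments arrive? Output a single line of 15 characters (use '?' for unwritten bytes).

Fragment 1: offset=12 data="SBI" -> buffer=????????????SBI
Fragment 2: offset=9 data="eXl" -> buffer=?????????eXlSBI
Fragment 3: offset=4 data="mCAOX" -> buffer=????mCAOXeXlSBI
Fragment 4: offset=0 data="kxxX" -> buffer=kxxXmCAOXeXlSBI
Fragment 5: offset=4 data="ed" -> buffer=kxxXedAOXeXlSBI

Answer: kxxXedAOXeXlSBI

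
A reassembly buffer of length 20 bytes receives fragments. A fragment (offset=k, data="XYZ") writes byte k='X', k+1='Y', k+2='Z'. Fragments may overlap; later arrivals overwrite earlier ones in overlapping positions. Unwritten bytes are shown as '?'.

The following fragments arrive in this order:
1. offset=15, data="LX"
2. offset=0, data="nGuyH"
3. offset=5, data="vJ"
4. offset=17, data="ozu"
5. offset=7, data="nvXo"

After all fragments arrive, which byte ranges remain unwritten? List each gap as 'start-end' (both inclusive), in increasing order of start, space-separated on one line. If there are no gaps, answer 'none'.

Answer: 11-14

Derivation:
Fragment 1: offset=15 len=2
Fragment 2: offset=0 len=5
Fragment 3: offset=5 len=2
Fragment 4: offset=17 len=3
Fragment 5: offset=7 len=4
Gaps: 11-14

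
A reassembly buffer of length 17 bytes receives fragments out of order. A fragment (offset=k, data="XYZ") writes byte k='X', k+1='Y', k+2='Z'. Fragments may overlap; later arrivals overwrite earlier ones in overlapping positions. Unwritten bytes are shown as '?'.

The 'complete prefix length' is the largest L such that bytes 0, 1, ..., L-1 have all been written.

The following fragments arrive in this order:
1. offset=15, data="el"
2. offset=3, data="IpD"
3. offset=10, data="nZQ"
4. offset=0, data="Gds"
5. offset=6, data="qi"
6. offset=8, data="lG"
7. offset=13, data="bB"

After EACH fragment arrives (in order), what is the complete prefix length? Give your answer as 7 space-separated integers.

Answer: 0 0 0 6 8 13 17

Derivation:
Fragment 1: offset=15 data="el" -> buffer=???????????????el -> prefix_len=0
Fragment 2: offset=3 data="IpD" -> buffer=???IpD?????????el -> prefix_len=0
Fragment 3: offset=10 data="nZQ" -> buffer=???IpD????nZQ??el -> prefix_len=0
Fragment 4: offset=0 data="Gds" -> buffer=GdsIpD????nZQ??el -> prefix_len=6
Fragment 5: offset=6 data="qi" -> buffer=GdsIpDqi??nZQ??el -> prefix_len=8
Fragment 6: offset=8 data="lG" -> buffer=GdsIpDqilGnZQ??el -> prefix_len=13
Fragment 7: offset=13 data="bB" -> buffer=GdsIpDqilGnZQbBel -> prefix_len=17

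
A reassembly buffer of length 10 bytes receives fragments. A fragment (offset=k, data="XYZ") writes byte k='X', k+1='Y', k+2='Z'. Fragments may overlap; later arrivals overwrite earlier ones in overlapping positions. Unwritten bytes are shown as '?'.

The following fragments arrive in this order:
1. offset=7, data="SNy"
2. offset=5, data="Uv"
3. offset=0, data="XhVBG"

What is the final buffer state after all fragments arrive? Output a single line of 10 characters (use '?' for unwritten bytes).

Answer: XhVBGUvSNy

Derivation:
Fragment 1: offset=7 data="SNy" -> buffer=???????SNy
Fragment 2: offset=5 data="Uv" -> buffer=?????UvSNy
Fragment 3: offset=0 data="XhVBG" -> buffer=XhVBGUvSNy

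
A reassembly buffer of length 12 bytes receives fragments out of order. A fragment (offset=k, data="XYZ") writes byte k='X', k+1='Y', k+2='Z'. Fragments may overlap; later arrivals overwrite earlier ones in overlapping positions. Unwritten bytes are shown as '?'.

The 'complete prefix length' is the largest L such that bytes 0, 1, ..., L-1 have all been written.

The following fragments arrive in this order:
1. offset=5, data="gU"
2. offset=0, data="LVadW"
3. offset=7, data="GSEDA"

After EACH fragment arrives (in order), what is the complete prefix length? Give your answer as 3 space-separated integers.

Answer: 0 7 12

Derivation:
Fragment 1: offset=5 data="gU" -> buffer=?????gU????? -> prefix_len=0
Fragment 2: offset=0 data="LVadW" -> buffer=LVadWgU????? -> prefix_len=7
Fragment 3: offset=7 data="GSEDA" -> buffer=LVadWgUGSEDA -> prefix_len=12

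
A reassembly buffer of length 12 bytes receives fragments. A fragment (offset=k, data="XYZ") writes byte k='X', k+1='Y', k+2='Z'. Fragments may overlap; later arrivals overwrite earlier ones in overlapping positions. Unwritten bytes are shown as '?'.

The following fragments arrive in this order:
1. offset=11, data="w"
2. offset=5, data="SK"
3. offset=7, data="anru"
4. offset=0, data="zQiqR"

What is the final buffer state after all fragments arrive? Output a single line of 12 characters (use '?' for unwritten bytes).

Fragment 1: offset=11 data="w" -> buffer=???????????w
Fragment 2: offset=5 data="SK" -> buffer=?????SK????w
Fragment 3: offset=7 data="anru" -> buffer=?????SKanruw
Fragment 4: offset=0 data="zQiqR" -> buffer=zQiqRSKanruw

Answer: zQiqRSKanruw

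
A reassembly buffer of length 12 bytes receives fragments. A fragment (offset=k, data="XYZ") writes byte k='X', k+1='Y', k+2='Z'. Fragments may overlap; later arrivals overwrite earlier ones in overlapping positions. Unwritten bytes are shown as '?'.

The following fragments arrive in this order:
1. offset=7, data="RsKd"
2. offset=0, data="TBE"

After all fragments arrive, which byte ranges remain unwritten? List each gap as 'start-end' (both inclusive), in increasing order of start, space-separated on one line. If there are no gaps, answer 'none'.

Fragment 1: offset=7 len=4
Fragment 2: offset=0 len=3
Gaps: 3-6 11-11

Answer: 3-6 11-11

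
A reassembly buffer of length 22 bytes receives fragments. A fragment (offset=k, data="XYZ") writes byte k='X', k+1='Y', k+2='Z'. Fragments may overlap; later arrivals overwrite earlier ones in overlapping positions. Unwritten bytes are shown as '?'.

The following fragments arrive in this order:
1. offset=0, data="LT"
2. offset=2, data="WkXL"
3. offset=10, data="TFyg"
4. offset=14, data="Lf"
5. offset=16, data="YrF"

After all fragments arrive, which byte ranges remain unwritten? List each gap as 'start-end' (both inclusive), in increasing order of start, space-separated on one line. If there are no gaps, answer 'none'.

Answer: 6-9 19-21

Derivation:
Fragment 1: offset=0 len=2
Fragment 2: offset=2 len=4
Fragment 3: offset=10 len=4
Fragment 4: offset=14 len=2
Fragment 5: offset=16 len=3
Gaps: 6-9 19-21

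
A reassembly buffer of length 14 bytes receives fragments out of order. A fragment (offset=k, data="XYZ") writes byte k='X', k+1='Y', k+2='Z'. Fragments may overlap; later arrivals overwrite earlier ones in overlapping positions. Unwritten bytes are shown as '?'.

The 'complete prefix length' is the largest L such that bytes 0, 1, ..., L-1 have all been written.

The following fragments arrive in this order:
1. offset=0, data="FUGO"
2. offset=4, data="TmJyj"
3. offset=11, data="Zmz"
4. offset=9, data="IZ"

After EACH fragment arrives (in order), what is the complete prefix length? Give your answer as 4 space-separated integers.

Answer: 4 9 9 14

Derivation:
Fragment 1: offset=0 data="FUGO" -> buffer=FUGO?????????? -> prefix_len=4
Fragment 2: offset=4 data="TmJyj" -> buffer=FUGOTmJyj????? -> prefix_len=9
Fragment 3: offset=11 data="Zmz" -> buffer=FUGOTmJyj??Zmz -> prefix_len=9
Fragment 4: offset=9 data="IZ" -> buffer=FUGOTmJyjIZZmz -> prefix_len=14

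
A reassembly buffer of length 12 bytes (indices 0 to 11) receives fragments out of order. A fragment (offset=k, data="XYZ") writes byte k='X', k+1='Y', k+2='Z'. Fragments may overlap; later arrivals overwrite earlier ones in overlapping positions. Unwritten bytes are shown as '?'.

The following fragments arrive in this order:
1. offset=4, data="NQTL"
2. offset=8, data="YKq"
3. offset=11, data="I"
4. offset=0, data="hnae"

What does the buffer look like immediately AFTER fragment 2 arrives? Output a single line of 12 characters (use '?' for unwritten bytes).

Answer: ????NQTLYKq?

Derivation:
Fragment 1: offset=4 data="NQTL" -> buffer=????NQTL????
Fragment 2: offset=8 data="YKq" -> buffer=????NQTLYKq?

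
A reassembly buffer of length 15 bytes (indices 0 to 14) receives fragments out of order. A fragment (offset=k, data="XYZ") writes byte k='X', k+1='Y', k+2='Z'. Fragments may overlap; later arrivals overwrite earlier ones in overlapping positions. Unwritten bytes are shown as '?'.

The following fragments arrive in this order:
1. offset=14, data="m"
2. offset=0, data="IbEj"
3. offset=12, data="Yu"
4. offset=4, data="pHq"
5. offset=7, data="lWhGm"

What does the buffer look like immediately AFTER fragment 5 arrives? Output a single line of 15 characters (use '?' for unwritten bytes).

Answer: IbEjpHqlWhGmYum

Derivation:
Fragment 1: offset=14 data="m" -> buffer=??????????????m
Fragment 2: offset=0 data="IbEj" -> buffer=IbEj??????????m
Fragment 3: offset=12 data="Yu" -> buffer=IbEj????????Yum
Fragment 4: offset=4 data="pHq" -> buffer=IbEjpHq?????Yum
Fragment 5: offset=7 data="lWhGm" -> buffer=IbEjpHqlWhGmYum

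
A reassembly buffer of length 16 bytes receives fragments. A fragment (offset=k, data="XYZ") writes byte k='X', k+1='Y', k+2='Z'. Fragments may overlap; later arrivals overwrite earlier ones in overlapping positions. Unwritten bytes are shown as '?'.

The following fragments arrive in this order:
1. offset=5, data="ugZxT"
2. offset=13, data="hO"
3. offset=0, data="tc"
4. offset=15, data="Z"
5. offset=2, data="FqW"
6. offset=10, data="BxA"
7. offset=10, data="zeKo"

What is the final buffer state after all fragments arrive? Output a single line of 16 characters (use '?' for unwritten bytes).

Fragment 1: offset=5 data="ugZxT" -> buffer=?????ugZxT??????
Fragment 2: offset=13 data="hO" -> buffer=?????ugZxT???hO?
Fragment 3: offset=0 data="tc" -> buffer=tc???ugZxT???hO?
Fragment 4: offset=15 data="Z" -> buffer=tc???ugZxT???hOZ
Fragment 5: offset=2 data="FqW" -> buffer=tcFqWugZxT???hOZ
Fragment 6: offset=10 data="BxA" -> buffer=tcFqWugZxTBxAhOZ
Fragment 7: offset=10 data="zeKo" -> buffer=tcFqWugZxTzeKoOZ

Answer: tcFqWugZxTzeKoOZ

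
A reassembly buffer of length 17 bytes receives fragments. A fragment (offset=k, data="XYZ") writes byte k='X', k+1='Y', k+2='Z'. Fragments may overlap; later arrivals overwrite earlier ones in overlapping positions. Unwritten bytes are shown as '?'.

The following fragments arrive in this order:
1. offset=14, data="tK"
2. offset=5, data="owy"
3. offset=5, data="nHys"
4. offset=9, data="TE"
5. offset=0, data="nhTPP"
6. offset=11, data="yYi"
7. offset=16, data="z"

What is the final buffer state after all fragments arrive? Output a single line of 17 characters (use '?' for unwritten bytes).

Answer: nhTPPnHysTEyYitKz

Derivation:
Fragment 1: offset=14 data="tK" -> buffer=??????????????tK?
Fragment 2: offset=5 data="owy" -> buffer=?????owy??????tK?
Fragment 3: offset=5 data="nHys" -> buffer=?????nHys?????tK?
Fragment 4: offset=9 data="TE" -> buffer=?????nHysTE???tK?
Fragment 5: offset=0 data="nhTPP" -> buffer=nhTPPnHysTE???tK?
Fragment 6: offset=11 data="yYi" -> buffer=nhTPPnHysTEyYitK?
Fragment 7: offset=16 data="z" -> buffer=nhTPPnHysTEyYitKz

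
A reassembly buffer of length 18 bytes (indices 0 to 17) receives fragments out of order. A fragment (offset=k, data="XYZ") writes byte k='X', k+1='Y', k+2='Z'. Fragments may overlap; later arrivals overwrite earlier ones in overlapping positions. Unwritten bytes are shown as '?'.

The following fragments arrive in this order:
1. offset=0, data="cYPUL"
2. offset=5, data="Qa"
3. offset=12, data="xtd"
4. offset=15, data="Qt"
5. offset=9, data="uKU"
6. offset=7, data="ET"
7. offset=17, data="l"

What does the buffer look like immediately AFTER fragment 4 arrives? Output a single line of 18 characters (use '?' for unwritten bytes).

Fragment 1: offset=0 data="cYPUL" -> buffer=cYPUL?????????????
Fragment 2: offset=5 data="Qa" -> buffer=cYPULQa???????????
Fragment 3: offset=12 data="xtd" -> buffer=cYPULQa?????xtd???
Fragment 4: offset=15 data="Qt" -> buffer=cYPULQa?????xtdQt?

Answer: cYPULQa?????xtdQt?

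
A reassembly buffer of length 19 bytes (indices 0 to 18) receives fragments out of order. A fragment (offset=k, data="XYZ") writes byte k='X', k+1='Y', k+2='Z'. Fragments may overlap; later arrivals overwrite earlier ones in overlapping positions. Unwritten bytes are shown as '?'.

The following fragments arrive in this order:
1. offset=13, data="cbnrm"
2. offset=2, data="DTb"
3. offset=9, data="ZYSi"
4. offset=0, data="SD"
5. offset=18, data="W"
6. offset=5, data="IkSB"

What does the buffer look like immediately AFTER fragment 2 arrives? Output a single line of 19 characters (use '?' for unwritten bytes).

Fragment 1: offset=13 data="cbnrm" -> buffer=?????????????cbnrm?
Fragment 2: offset=2 data="DTb" -> buffer=??DTb????????cbnrm?

Answer: ??DTb????????cbnrm?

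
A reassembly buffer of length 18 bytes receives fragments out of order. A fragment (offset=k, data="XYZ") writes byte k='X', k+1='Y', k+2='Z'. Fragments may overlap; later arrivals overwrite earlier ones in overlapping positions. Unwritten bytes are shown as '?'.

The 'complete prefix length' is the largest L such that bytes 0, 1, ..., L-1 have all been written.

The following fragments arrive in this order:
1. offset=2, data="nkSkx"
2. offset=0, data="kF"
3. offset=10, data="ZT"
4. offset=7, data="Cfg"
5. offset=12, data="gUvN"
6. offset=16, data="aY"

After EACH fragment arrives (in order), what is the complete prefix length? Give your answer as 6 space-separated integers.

Answer: 0 7 7 12 16 18

Derivation:
Fragment 1: offset=2 data="nkSkx" -> buffer=??nkSkx??????????? -> prefix_len=0
Fragment 2: offset=0 data="kF" -> buffer=kFnkSkx??????????? -> prefix_len=7
Fragment 3: offset=10 data="ZT" -> buffer=kFnkSkx???ZT?????? -> prefix_len=7
Fragment 4: offset=7 data="Cfg" -> buffer=kFnkSkxCfgZT?????? -> prefix_len=12
Fragment 5: offset=12 data="gUvN" -> buffer=kFnkSkxCfgZTgUvN?? -> prefix_len=16
Fragment 6: offset=16 data="aY" -> buffer=kFnkSkxCfgZTgUvNaY -> prefix_len=18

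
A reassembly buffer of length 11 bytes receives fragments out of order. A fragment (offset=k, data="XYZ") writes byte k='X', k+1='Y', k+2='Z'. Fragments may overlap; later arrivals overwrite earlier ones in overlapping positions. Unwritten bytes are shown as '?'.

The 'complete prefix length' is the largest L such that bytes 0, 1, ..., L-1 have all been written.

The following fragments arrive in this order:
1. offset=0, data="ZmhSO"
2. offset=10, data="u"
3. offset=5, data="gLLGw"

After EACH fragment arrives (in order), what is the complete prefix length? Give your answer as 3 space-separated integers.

Fragment 1: offset=0 data="ZmhSO" -> buffer=ZmhSO?????? -> prefix_len=5
Fragment 2: offset=10 data="u" -> buffer=ZmhSO?????u -> prefix_len=5
Fragment 3: offset=5 data="gLLGw" -> buffer=ZmhSOgLLGwu -> prefix_len=11

Answer: 5 5 11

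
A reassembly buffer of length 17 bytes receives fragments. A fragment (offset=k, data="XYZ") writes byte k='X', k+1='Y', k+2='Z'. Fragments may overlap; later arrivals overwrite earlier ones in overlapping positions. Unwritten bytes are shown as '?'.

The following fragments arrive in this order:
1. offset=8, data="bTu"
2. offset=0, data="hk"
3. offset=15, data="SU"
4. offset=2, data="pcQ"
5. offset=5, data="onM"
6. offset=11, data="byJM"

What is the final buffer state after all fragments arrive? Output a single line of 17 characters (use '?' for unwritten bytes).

Fragment 1: offset=8 data="bTu" -> buffer=????????bTu??????
Fragment 2: offset=0 data="hk" -> buffer=hk??????bTu??????
Fragment 3: offset=15 data="SU" -> buffer=hk??????bTu????SU
Fragment 4: offset=2 data="pcQ" -> buffer=hkpcQ???bTu????SU
Fragment 5: offset=5 data="onM" -> buffer=hkpcQonMbTu????SU
Fragment 6: offset=11 data="byJM" -> buffer=hkpcQonMbTubyJMSU

Answer: hkpcQonMbTubyJMSU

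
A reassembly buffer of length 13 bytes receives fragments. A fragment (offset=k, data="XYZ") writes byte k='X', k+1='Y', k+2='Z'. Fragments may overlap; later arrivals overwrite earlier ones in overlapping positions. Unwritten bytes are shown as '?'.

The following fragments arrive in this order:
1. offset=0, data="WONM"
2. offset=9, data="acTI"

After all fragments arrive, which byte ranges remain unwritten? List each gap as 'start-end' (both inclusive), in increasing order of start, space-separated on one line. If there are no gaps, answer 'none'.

Fragment 1: offset=0 len=4
Fragment 2: offset=9 len=4
Gaps: 4-8

Answer: 4-8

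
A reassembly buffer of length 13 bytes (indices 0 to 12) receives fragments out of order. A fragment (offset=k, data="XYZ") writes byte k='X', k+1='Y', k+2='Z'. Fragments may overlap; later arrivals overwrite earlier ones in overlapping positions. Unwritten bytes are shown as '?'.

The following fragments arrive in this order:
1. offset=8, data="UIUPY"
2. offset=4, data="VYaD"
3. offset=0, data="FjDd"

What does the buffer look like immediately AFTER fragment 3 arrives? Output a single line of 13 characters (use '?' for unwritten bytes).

Answer: FjDdVYaDUIUPY

Derivation:
Fragment 1: offset=8 data="UIUPY" -> buffer=????????UIUPY
Fragment 2: offset=4 data="VYaD" -> buffer=????VYaDUIUPY
Fragment 3: offset=0 data="FjDd" -> buffer=FjDdVYaDUIUPY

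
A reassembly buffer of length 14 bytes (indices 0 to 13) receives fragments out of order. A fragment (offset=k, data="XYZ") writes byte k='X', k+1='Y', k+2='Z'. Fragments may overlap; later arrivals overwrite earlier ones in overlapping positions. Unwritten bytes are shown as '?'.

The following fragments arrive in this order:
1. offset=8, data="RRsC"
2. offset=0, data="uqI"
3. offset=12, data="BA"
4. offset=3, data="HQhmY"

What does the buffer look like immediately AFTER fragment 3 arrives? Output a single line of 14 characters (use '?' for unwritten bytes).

Fragment 1: offset=8 data="RRsC" -> buffer=????????RRsC??
Fragment 2: offset=0 data="uqI" -> buffer=uqI?????RRsC??
Fragment 3: offset=12 data="BA" -> buffer=uqI?????RRsCBA

Answer: uqI?????RRsCBA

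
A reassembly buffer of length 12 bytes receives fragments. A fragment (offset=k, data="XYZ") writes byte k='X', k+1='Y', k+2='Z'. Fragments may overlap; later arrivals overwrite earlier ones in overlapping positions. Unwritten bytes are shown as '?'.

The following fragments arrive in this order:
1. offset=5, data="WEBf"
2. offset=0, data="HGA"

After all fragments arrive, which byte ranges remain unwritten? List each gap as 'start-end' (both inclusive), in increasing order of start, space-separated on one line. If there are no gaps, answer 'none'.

Fragment 1: offset=5 len=4
Fragment 2: offset=0 len=3
Gaps: 3-4 9-11

Answer: 3-4 9-11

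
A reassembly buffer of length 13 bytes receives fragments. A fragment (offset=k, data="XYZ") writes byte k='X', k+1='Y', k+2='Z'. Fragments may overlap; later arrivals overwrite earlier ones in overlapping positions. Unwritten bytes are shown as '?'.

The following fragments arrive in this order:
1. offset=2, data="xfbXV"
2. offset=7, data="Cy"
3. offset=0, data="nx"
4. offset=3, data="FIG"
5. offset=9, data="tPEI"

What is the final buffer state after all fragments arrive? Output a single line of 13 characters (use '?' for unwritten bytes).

Answer: nxxFIGVCytPEI

Derivation:
Fragment 1: offset=2 data="xfbXV" -> buffer=??xfbXV??????
Fragment 2: offset=7 data="Cy" -> buffer=??xfbXVCy????
Fragment 3: offset=0 data="nx" -> buffer=nxxfbXVCy????
Fragment 4: offset=3 data="FIG" -> buffer=nxxFIGVCy????
Fragment 5: offset=9 data="tPEI" -> buffer=nxxFIGVCytPEI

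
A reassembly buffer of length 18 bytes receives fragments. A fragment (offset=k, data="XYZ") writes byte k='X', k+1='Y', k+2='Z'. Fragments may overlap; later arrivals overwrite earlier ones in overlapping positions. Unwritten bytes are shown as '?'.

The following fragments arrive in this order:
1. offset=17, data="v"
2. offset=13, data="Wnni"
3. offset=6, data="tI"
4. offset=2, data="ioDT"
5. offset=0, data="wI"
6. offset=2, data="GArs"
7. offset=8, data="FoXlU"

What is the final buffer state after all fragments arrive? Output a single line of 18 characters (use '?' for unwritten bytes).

Fragment 1: offset=17 data="v" -> buffer=?????????????????v
Fragment 2: offset=13 data="Wnni" -> buffer=?????????????Wnniv
Fragment 3: offset=6 data="tI" -> buffer=??????tI?????Wnniv
Fragment 4: offset=2 data="ioDT" -> buffer=??ioDTtI?????Wnniv
Fragment 5: offset=0 data="wI" -> buffer=wIioDTtI?????Wnniv
Fragment 6: offset=2 data="GArs" -> buffer=wIGArstI?????Wnniv
Fragment 7: offset=8 data="FoXlU" -> buffer=wIGArstIFoXlUWnniv

Answer: wIGArstIFoXlUWnniv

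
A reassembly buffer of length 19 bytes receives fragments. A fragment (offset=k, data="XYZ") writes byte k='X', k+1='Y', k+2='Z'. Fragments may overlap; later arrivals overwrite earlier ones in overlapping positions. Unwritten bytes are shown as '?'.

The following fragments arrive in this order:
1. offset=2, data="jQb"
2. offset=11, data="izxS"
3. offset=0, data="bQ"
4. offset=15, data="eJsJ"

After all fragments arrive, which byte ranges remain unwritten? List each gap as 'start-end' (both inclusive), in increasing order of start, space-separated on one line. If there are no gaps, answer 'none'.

Answer: 5-10

Derivation:
Fragment 1: offset=2 len=3
Fragment 2: offset=11 len=4
Fragment 3: offset=0 len=2
Fragment 4: offset=15 len=4
Gaps: 5-10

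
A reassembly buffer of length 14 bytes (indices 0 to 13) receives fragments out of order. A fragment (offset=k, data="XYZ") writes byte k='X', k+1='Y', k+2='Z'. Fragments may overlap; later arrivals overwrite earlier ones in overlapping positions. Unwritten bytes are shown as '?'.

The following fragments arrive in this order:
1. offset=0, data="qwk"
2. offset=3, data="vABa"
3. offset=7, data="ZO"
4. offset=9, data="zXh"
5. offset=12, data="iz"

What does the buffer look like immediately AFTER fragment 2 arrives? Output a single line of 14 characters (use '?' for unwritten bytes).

Answer: qwkvABa???????

Derivation:
Fragment 1: offset=0 data="qwk" -> buffer=qwk???????????
Fragment 2: offset=3 data="vABa" -> buffer=qwkvABa???????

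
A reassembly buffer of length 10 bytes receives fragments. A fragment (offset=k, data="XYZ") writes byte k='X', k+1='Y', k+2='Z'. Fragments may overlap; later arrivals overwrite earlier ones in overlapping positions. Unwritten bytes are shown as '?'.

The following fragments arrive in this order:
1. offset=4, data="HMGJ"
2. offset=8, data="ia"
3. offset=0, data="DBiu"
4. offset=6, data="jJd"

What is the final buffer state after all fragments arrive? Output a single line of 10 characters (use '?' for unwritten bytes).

Answer: DBiuHMjJda

Derivation:
Fragment 1: offset=4 data="HMGJ" -> buffer=????HMGJ??
Fragment 2: offset=8 data="ia" -> buffer=????HMGJia
Fragment 3: offset=0 data="DBiu" -> buffer=DBiuHMGJia
Fragment 4: offset=6 data="jJd" -> buffer=DBiuHMjJda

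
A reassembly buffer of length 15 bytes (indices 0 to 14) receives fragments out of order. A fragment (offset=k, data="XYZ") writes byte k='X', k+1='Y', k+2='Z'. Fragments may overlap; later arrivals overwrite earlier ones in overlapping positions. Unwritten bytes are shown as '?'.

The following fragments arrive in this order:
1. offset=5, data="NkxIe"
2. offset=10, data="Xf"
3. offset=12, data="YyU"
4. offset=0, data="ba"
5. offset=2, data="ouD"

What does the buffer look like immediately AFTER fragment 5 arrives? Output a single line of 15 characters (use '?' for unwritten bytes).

Answer: baouDNkxIeXfYyU

Derivation:
Fragment 1: offset=5 data="NkxIe" -> buffer=?????NkxIe?????
Fragment 2: offset=10 data="Xf" -> buffer=?????NkxIeXf???
Fragment 3: offset=12 data="YyU" -> buffer=?????NkxIeXfYyU
Fragment 4: offset=0 data="ba" -> buffer=ba???NkxIeXfYyU
Fragment 5: offset=2 data="ouD" -> buffer=baouDNkxIeXfYyU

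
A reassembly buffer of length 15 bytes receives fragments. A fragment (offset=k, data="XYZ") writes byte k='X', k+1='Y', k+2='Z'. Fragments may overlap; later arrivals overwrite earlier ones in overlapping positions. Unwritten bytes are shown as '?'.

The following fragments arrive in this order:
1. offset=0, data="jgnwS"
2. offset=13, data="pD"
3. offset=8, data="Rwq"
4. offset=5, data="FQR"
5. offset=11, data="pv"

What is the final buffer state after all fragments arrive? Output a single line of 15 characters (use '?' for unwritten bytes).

Answer: jgnwSFQRRwqpvpD

Derivation:
Fragment 1: offset=0 data="jgnwS" -> buffer=jgnwS??????????
Fragment 2: offset=13 data="pD" -> buffer=jgnwS????????pD
Fragment 3: offset=8 data="Rwq" -> buffer=jgnwS???Rwq??pD
Fragment 4: offset=5 data="FQR" -> buffer=jgnwSFQRRwq??pD
Fragment 5: offset=11 data="pv" -> buffer=jgnwSFQRRwqpvpD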